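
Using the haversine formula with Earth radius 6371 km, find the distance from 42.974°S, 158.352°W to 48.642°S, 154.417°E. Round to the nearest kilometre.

Δλ = 154.417 − -158.352 = 312.769°; wrapped into (−180°, 180°]: -47.231°.
Δφ = -48.642 − -42.974 = -5.668°.
a = sin²(Δφ/2) + cos φ₁ · cos φ₂ · sin²(Δλ/2) = 0.080028.
c = 2·atan2(√a, √(1−a)) = 0.57362 rad → d = 6371·c ≈ 3654.52 km.

3655 km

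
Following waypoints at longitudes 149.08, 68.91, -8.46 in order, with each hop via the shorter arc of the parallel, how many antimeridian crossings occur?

Leg 1: +149.08° → +68.91°, shortest Δλ = -80.17° (west) — does not cross 180°.
Leg 2: +68.91° → -8.46°, shortest Δλ = -77.37° (west) — does not cross 180°.
Total crossings: 0.

0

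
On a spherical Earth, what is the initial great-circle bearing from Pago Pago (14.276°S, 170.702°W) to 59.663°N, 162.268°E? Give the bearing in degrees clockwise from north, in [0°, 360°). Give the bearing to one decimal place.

Δλ = 162.268 − -170.702 = 332.970°; wrapped into (−180°, 180°]: -27.030°.
θ = atan2( sin Δλ · cos φ₂ , cos φ₁ · sin φ₂ − sin φ₁ · cos φ₂ · cos Δλ )
  = atan2(-0.22954, 0.94736) = -13.620° → normalised to [0°, 360°): 346.380°.

346.4°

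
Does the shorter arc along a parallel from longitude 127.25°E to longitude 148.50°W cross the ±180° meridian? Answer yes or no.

Naïve |-148.50 − 127.25| = 275.75° > 180°, so the shorter arc goes the other way round — across 180°.
Signed shortest Δλ = ((-148.50 − 127.25 + 180) mod 360) − 180 = 84.25°.
Going east by 84.25° from +127.25° passes through 180° before reaching -148.50°.

Yes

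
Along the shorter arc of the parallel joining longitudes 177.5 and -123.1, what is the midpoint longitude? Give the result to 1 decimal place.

Signed shortest Δλ from +177.5° to -123.1° is +59.4°.
Midpoint longitude = +177.5° + (+59.4°)/2 = +177.5° + 29.7° = +207.2°.
Normalise into (−180°, 180°]: -152.8°.
(The naïve average (+177.5 + -123.1)/2 = 27.2° is on the wrong side of the globe.)

-152.8°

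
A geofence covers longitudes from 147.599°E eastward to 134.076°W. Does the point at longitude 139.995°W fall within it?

Yes

Band width going east from +147.599° to -134.076°: ((-134.076 − 147.599) mod 360) = 78.325°.
Offset of -139.995° east of the west edge: ((-139.995 − 147.599) mod 360) = 72.406°.
72.406° ≤ 78.325° ⇒ inside.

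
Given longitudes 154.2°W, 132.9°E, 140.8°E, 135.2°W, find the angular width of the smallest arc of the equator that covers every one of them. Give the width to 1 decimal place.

91.9°

Sort the longitudes: -154.2°, -135.2°, +132.9°, +140.8°.
Eastward gaps between consecutive values (wrapping around): 19.0°, 268.1°, 7.9°, 65.0°.
Largest gap = 268.1° ⇒ minimal covering band is its complement: 360° − 268.1° = 91.9°.
Band runs from +132.9° eastward to -135.2°, crossing the antimeridian.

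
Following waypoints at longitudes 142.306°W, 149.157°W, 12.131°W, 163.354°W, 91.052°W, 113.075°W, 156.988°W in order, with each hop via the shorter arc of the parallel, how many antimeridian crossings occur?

0

Leg 1: -142.306° → -149.157°, shortest Δλ = -6.851° (west) — does not cross 180°.
Leg 2: -149.157° → -12.131°, shortest Δλ = 137.026° (east) — does not cross 180°.
Leg 3: -12.131° → -163.354°, shortest Δλ = -151.223° (west) — does not cross 180°.
Leg 4: -163.354° → -91.052°, shortest Δλ = 72.302° (east) — does not cross 180°.
Leg 5: -91.052° → -113.075°, shortest Δλ = -22.023° (west) — does not cross 180°.
Leg 6: -113.075° → -156.988°, shortest Δλ = -43.913° (west) — does not cross 180°.
Total crossings: 0.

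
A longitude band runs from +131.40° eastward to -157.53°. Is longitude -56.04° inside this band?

Band width going east from +131.40° to -157.53°: ((-157.53 − 131.40) mod 360) = 71.07°.
Offset of -56.04° east of the west edge: ((-56.04 − 131.40) mod 360) = 172.56°.
172.56° > 71.07° ⇒ outside.

No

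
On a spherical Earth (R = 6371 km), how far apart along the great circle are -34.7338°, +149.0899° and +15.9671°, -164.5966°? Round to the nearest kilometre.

Δλ = -164.5966 − 149.0899 = -313.6865°; wrapped into (−180°, 180°]: 46.3135°.
Δφ = 15.9671 − -34.7338 = 50.7009°.
a = sin²(Δφ/2) + cos φ₁ · cos φ₂ · sin²(Δλ/2) = 0.305500.
c = 2·atan2(√a, √(1−a)) = 1.17125 rad → d = 6371·c ≈ 7462.04 km.

7462 km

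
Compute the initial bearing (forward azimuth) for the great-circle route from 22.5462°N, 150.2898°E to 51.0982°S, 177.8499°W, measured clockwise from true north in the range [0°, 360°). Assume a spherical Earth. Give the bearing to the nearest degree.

160°

Δλ = -177.8499 − 150.2898 = -328.1397°; wrapped into (−180°, 180°]: 31.8603°.
θ = atan2( sin Δλ · cos φ₂ , cos φ₁ · sin φ₂ − sin φ₁ · cos φ₂ · cos Δλ )
  = atan2(0.33148, -0.92325) = 160.250° → normalised to [0°, 360°): 160.250°.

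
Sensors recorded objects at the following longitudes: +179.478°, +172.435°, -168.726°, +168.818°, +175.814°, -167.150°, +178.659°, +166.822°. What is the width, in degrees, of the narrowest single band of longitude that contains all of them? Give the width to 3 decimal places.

26.028°

Sort the longitudes: -168.726°, -167.150°, +166.822°, +168.818°, +172.435°, +175.814°, +178.659°, +179.478°.
Eastward gaps between consecutive values (wrapping around): 1.576°, 333.972°, 1.996°, 3.617°, 3.379°, 2.845°, 0.819°, 11.796°.
Largest gap = 333.972° ⇒ minimal covering band is its complement: 360° − 333.972° = 26.028°.
Band runs from +166.822° eastward to -167.150°, crossing the antimeridian.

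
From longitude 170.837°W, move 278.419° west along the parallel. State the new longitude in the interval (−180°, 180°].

Start at -170.837°; shift −278.419° → -449.256°.
-449.256° lies outside (−180°, 180°]; add 360° → -89.256°.

89.256°W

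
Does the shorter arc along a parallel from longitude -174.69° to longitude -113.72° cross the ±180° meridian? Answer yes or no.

No

Signed shortest Δλ = ((-113.72 − -174.69 + 180) mod 360) − 180 = 60.97°.
Going east by 60.97° from -174.69° reaches -113.72° without touching 180°.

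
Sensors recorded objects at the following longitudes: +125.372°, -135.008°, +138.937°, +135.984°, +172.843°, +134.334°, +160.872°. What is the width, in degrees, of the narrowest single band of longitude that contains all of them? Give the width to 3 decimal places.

Sort the longitudes: -135.008°, +125.372°, +134.334°, +135.984°, +138.937°, +160.872°, +172.843°.
Eastward gaps between consecutive values (wrapping around): 260.380°, 8.962°, 1.650°, 2.953°, 21.935°, 11.971°, 52.149°.
Largest gap = 260.380° ⇒ minimal covering band is its complement: 360° − 260.380° = 99.620°.
Band runs from +125.372° eastward to -135.008°, crossing the antimeridian.

99.620°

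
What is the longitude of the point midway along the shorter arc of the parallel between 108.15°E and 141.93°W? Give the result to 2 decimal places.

Signed shortest Δλ from +108.15° to -141.93° is +109.92°.
Midpoint longitude = +108.15° + (+109.92°)/2 = +108.15° + 54.96° = +163.11°.
(The naïve average (+108.15 + -141.93)/2 = -16.89° is on the wrong side of the globe.)

163.11°E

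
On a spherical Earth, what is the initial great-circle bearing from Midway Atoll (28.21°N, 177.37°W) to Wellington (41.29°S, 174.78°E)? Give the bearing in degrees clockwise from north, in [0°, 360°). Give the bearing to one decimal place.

186.3°

Δλ = 174.78 − -177.37 = 352.15°; wrapped into (−180°, 180°]: -7.85°.
θ = atan2( sin Δλ · cos φ₂ , cos φ₁ · sin φ₂ − sin φ₁ · cos φ₂ · cos Δλ )
  = atan2(-0.10262, -0.93334) = -173.725° → normalised to [0°, 360°): 186.275°.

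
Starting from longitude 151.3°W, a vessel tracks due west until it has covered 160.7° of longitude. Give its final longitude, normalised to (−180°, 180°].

Start at -151.3°; shift −160.7° → -312.0°.
-312.0° lies outside (−180°, 180°]; add 360° → +48.0°.

48.0°E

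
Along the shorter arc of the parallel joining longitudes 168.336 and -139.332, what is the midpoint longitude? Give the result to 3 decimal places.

Signed shortest Δλ from +168.336° to -139.332° is +52.332°.
Midpoint longitude = +168.336° + (+52.332°)/2 = +168.336° + 26.166° = +194.502°.
Normalise into (−180°, 180°]: -165.498°.
(The naïve average (+168.336 + -139.332)/2 = 14.502° is on the wrong side of the globe.)

-165.498°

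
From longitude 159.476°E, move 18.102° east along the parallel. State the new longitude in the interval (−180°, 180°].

Start at +159.476°; shift +18.102° → +177.578°.
+177.578° already lies in (−180°, 180°].

177.578°E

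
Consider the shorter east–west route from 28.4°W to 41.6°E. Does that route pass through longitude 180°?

Signed shortest Δλ = ((41.6 − -28.4 + 180) mod 360) − 180 = 70.0°.
Going east by 70.0° from -28.4° reaches +41.6° without touching 180°.

No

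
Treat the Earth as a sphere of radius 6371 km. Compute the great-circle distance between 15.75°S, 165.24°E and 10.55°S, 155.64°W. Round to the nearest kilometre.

4269 km

Δλ = -155.64 − 165.24 = -320.88°; wrapped into (−180°, 180°]: 39.12°.
Δφ = -10.55 − -15.75 = 5.20°.
a = sin²(Δφ/2) + cos φ₁ · cos φ₂ · sin²(Δλ/2) = 0.108113.
c = 2·atan2(√a, √(1−a)) = 0.67008 rad → d = 6371·c ≈ 4269.05 km.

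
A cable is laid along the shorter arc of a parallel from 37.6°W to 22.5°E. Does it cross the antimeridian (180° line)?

No

Signed shortest Δλ = ((22.5 − -37.6 + 180) mod 360) − 180 = 60.1°.
Going east by 60.1° from -37.6° reaches +22.5° without touching 180°.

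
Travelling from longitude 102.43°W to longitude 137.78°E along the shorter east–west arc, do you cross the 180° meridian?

Naïve |137.78 − -102.43| = 240.21° > 180°, so the shorter arc goes the other way round — across 180°.
Signed shortest Δλ = ((137.78 − -102.43 + 180) mod 360) − 180 = -119.79°.
Going west by 119.79° from -102.43° passes through 180° before reaching +137.78°.

Yes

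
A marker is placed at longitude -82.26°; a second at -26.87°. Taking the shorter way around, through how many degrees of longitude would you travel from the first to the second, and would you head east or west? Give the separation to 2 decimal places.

55.39° east

Raw difference: -26.87 − -82.26 = 55.39°.
Normalise into (−180°, 180°]: 55.39° stays 55.39°.
Positive ⇒ the second point lies to the east; separation 55.39°.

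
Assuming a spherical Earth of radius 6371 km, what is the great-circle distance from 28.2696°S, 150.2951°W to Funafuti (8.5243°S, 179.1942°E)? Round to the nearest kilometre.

3876 km

Δλ = 179.1942 − -150.2951 = 329.4893°; wrapped into (−180°, 180°]: -30.5107°.
Δφ = -8.5243 − -28.2696 = 19.7453°.
a = sin²(Δφ/2) + cos φ₁ · cos φ₂ · sin²(Δλ/2) = 0.089700.
c = 2·atan2(√a, √(1−a)) = 0.60834 rad → d = 6371·c ≈ 3875.71 km.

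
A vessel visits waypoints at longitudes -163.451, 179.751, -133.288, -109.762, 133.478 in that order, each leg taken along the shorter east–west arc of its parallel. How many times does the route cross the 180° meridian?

Leg 1: -163.451° → +179.751°, shortest Δλ = -16.798° (west) — crosses 180°.
Leg 2: +179.751° → -133.288°, shortest Δλ = 46.961° (east) — crosses 180°.
Leg 3: -133.288° → -109.762°, shortest Δλ = 23.526° (east) — does not cross 180°.
Leg 4: -109.762° → +133.478°, shortest Δλ = -116.76° (west) — crosses 180°.
Total crossings: 3.

3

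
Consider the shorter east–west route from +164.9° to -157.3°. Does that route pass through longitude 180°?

Naïve |-157.3 − 164.9| = 322.2° > 180°, so the shorter arc goes the other way round — across 180°.
Signed shortest Δλ = ((-157.3 − 164.9 + 180) mod 360) − 180 = 37.8°.
Going east by 37.8° from +164.9° passes through 180° before reaching -157.3°.

Yes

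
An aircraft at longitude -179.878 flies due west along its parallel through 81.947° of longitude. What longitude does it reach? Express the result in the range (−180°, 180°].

+98.175°

Start at -179.878°; shift −81.947° → -261.825°.
-261.825° lies outside (−180°, 180°]; add 360° → +98.175°.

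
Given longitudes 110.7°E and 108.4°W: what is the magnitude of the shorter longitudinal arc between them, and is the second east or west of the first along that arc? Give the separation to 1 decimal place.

140.9° east

Raw difference: -108.4 − 110.7 = -219.1°.
Normalise into (−180°, 180°]: -219.1° + 360° = 140.9°.
Positive ⇒ the second point lies to the east; separation 140.9°.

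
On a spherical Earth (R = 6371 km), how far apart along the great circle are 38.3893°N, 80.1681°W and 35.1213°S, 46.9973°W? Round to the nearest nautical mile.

Δλ = -46.9973 − -80.1681 = 33.1708°.
Δφ = -35.1213 − 38.3893 = -73.5106°.
a = sin²(Δφ/2) + cos φ₁ · cos φ₂ · sin²(Δλ/2) = 0.410317.
c = 2·atan2(√a, √(1−a)) = 1.39045 rad → d = 6371·c ≈ 8858.59 km ≈ 4783.26 nmi.

4783 nmi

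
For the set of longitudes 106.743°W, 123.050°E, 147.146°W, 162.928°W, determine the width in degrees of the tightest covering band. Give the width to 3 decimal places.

Sort the longitudes: -162.928°, -147.146°, -106.743°, +123.050°.
Eastward gaps between consecutive values (wrapping around): 15.782°, 40.403°, 229.793°, 74.022°.
Largest gap = 229.793° ⇒ minimal covering band is its complement: 360° − 229.793° = 130.207°.
Band runs from +123.050° eastward to -106.743°, crossing the antimeridian.

130.207°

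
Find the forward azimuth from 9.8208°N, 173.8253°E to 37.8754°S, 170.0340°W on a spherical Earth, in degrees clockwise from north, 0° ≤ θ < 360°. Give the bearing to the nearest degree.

163°

Δλ = -170.0340 − 173.8253 = -343.8593°; wrapped into (−180°, 180°]: 16.1407°.
θ = atan2( sin Δλ · cos φ₂ , cos φ₁ · sin φ₂ − sin φ₁ · cos φ₂ · cos Δλ )
  = atan2(0.21944, -0.73428) = 163.361° → normalised to [0°, 360°): 163.361°.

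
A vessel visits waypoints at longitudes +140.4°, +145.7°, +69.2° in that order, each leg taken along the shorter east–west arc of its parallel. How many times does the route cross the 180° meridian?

Leg 1: +140.4° → +145.7°, shortest Δλ = 5.3° (east) — does not cross 180°.
Leg 2: +145.7° → +69.2°, shortest Δλ = -76.5° (west) — does not cross 180°.
Total crossings: 0.

0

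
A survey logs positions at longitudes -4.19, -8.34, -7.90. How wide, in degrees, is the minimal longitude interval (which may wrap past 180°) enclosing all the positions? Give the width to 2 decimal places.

Sort the longitudes: -8.34°, -7.90°, -4.19°.
Eastward gaps between consecutive values (wrapping around): 0.44°, 3.71°, 355.85°.
Largest gap = 355.85° ⇒ minimal covering band is its complement: 360° − 355.85° = 4.15°.
Band runs from -8.34° eastward to -4.19°.

4.15°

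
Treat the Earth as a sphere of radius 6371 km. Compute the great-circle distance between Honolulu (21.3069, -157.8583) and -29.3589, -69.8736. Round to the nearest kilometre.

Δλ = -69.8736 − -157.8583 = 87.9847°.
Δφ = -29.3589 − 21.3069 = -50.6658°.
a = sin²(Δφ/2) + cos φ₁ · cos φ₂ · sin²(Δλ/2) = 0.574797.
c = 2·atan2(√a, √(1−a)) = 1.72095 rad → d = 6371·c ≈ 10964.20 km.

10964 km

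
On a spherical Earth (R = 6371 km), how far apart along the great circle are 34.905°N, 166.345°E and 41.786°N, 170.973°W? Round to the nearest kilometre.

Δλ = -170.973 − 166.345 = -337.318°; wrapped into (−180°, 180°]: 22.682°.
Δφ = 41.786 − 34.905 = 6.881°.
a = sin²(Δφ/2) + cos φ₁ · cos φ₂ · sin²(Δλ/2) = 0.027248.
c = 2·atan2(√a, √(1−a)) = 0.33166 rad → d = 6371·c ≈ 2113.00 km.

2113 km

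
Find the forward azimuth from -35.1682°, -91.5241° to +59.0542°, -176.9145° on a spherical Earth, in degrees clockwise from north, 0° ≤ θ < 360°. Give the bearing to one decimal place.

Δλ = -176.9145 − -91.5241 = -85.3904°.
θ = atan2( sin Δλ · cos φ₂ , cos φ₁ · sin φ₂ − sin φ₁ · cos φ₂ · cos Δλ )
  = atan2(-0.51256, 0.72491) = -35.263° → normalised to [0°, 360°): 324.737°.

324.7°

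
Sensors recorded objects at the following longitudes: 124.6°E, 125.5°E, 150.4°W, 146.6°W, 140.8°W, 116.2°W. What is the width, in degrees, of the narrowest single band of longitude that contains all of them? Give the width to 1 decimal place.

119.2°

Sort the longitudes: -150.4°, -146.6°, -140.8°, -116.2°, +124.6°, +125.5°.
Eastward gaps between consecutive values (wrapping around): 3.8°, 5.8°, 24.6°, 240.8°, 0.9°, 84.1°.
Largest gap = 240.8° ⇒ minimal covering band is its complement: 360° − 240.8° = 119.2°.
Band runs from +124.6° eastward to -116.2°, crossing the antimeridian.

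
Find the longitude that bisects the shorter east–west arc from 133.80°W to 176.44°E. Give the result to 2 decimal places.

158.68°W

Signed shortest Δλ from -133.80° to +176.44° is -49.76°.
Midpoint longitude = -133.80° + (-49.76°)/2 = -133.80° − 24.88° = -158.68°.
(The naïve average (-133.80 + +176.44)/2 = 21.32° is on the wrong side of the globe.)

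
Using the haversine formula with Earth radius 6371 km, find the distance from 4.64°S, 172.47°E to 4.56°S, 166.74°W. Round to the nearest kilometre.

2304 km

Δλ = -166.74 − 172.47 = -339.21°; wrapped into (−180°, 180°]: 20.79°.
Δφ = -4.56 − -4.64 = 0.08°.
a = sin²(Δφ/2) + cos φ₁ · cos φ₂ · sin²(Δλ/2) = 0.032347.
c = 2·atan2(√a, √(1−a)) = 0.36167 rad → d = 6371·c ≈ 2304.23 km.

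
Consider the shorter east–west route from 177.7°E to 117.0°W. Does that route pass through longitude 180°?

Yes

Naïve |-117.0 − 177.7| = 294.7° > 180°, so the shorter arc goes the other way round — across 180°.
Signed shortest Δλ = ((-117.0 − 177.7 + 180) mod 360) − 180 = 65.3°.
Going east by 65.3° from +177.7° passes through 180° before reaching -117.0°.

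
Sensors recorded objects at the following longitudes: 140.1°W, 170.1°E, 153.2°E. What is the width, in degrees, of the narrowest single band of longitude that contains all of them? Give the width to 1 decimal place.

66.7°

Sort the longitudes: -140.1°, +153.2°, +170.1°.
Eastward gaps between consecutive values (wrapping around): 293.3°, 16.9°, 49.8°.
Largest gap = 293.3° ⇒ minimal covering band is its complement: 360° − 293.3° = 66.7°.
Band runs from +153.2° eastward to -140.1°, crossing the antimeridian.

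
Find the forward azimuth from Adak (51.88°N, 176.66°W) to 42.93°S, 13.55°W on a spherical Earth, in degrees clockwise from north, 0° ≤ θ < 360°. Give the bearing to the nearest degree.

58°

Δλ = -13.55 − -176.66 = 163.11°.
θ = atan2( sin Δλ · cos φ₂ , cos φ₁ · sin φ₂ − sin φ₁ · cos φ₂ · cos Δλ )
  = atan2(0.21273, 0.13073) = 58.428° → normalised to [0°, 360°): 58.428°.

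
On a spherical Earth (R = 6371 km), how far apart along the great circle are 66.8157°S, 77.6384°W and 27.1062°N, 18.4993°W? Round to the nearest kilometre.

Δλ = -18.4993 − -77.6384 = 59.1391°.
Δφ = 27.1062 − -66.8157 = 93.9219°.
a = sin²(Δφ/2) + cos φ₁ · cos φ₂ · sin²(Δλ/2) = 0.619540.
c = 2·atan2(√a, √(1−a)) = 1.81222 rad → d = 6371·c ≈ 11545.62 km.

11546 km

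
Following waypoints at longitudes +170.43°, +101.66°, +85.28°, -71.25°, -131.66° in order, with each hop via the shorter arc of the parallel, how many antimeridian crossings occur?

Leg 1: +170.43° → +101.66°, shortest Δλ = -68.77° (west) — does not cross 180°.
Leg 2: +101.66° → +85.28°, shortest Δλ = -16.38° (west) — does not cross 180°.
Leg 3: +85.28° → -71.25°, shortest Δλ = -156.53° (west) — does not cross 180°.
Leg 4: -71.25° → -131.66°, shortest Δλ = -60.41° (west) — does not cross 180°.
Total crossings: 0.

0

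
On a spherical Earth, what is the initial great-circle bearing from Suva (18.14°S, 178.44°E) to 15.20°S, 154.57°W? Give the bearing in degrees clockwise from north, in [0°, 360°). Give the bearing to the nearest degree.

Δλ = -154.57 − 178.44 = -333.01°; wrapped into (−180°, 180°]: 26.99°.
θ = atan2( sin Δλ · cos φ₂ , cos φ₁ · sin φ₂ − sin φ₁ · cos φ₂ · cos Δλ )
  = atan2(0.43796, 0.01857) = 87.572° → normalised to [0°, 360°): 87.572°.

88°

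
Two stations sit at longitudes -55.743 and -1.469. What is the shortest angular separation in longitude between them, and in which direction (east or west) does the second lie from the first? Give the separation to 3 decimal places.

54.274° east

Raw difference: -1.469 − -55.743 = 54.274°.
Normalise into (−180°, 180°]: 54.274° stays 54.274°.
Positive ⇒ the second point lies to the east; separation 54.274°.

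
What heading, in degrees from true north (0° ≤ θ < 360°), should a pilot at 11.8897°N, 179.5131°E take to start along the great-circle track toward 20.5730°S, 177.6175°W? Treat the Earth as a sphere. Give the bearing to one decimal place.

Δλ = -177.6175 − 179.5131 = -357.1306°; wrapped into (−180°, 180°]: 2.8694°.
θ = atan2( sin Δλ · cos φ₂ , cos φ₁ · sin φ₂ − sin φ₁ · cos φ₂ · cos Δλ )
  = atan2(0.04687, -0.53651) = 175.008° → normalised to [0°, 360°): 175.008°.

175.0°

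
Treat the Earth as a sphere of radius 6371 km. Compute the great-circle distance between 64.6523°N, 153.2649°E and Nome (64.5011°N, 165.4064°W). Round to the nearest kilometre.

Δλ = -165.4064 − 153.2649 = -318.6713°; wrapped into (−180°, 180°]: 41.3287°.
Δφ = 64.5011 − 64.6523 = -0.1512°.
a = sin²(Δφ/2) + cos φ₁ · cos φ₂ · sin²(Δλ/2) = 0.022953.
c = 2·atan2(√a, √(1−a)) = 0.30418 rad → d = 6371·c ≈ 1937.91 km.

1938 km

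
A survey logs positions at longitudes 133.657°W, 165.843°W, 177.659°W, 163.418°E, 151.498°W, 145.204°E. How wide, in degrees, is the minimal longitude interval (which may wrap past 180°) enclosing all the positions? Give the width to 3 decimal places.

Sort the longitudes: -177.659°, -165.843°, -151.498°, -133.657°, +145.204°, +163.418°.
Eastward gaps between consecutive values (wrapping around): 11.816°, 14.345°, 17.841°, 278.861°, 18.214°, 18.923°.
Largest gap = 278.861° ⇒ minimal covering band is its complement: 360° − 278.861° = 81.139°.
Band runs from +145.204° eastward to -133.657°, crossing the antimeridian.

81.139°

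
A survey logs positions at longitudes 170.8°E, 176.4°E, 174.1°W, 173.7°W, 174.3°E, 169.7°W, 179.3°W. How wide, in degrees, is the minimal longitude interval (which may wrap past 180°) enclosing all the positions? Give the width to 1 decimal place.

Sort the longitudes: -179.3°, -174.1°, -173.7°, -169.7°, +170.8°, +174.3°, +176.4°.
Eastward gaps between consecutive values (wrapping around): 5.2°, 0.4°, 4.0°, 340.5°, 3.5°, 2.1°, 4.3°.
Largest gap = 340.5° ⇒ minimal covering band is its complement: 360° − 340.5° = 19.5°.
Band runs from +170.8° eastward to -169.7°, crossing the antimeridian.

19.5°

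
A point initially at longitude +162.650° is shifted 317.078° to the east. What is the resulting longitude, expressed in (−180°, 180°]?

Start at +162.650°; shift +317.078° → +479.728°.
+479.728° lies outside (−180°, 180°]; subtract 360° → +119.728°.

+119.728°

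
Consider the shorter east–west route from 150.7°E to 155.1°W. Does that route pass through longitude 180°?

Yes

Naïve |-155.1 − 150.7| = 305.8° > 180°, so the shorter arc goes the other way round — across 180°.
Signed shortest Δλ = ((-155.1 − 150.7 + 180) mod 360) − 180 = 54.2°.
Going east by 54.2° from +150.7° passes through 180° before reaching -155.1°.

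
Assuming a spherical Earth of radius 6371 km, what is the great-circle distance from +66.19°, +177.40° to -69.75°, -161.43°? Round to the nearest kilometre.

15203 km

Δλ = -161.43 − 177.40 = -338.83°; wrapped into (−180°, 180°]: 21.17°.
Δφ = -69.75 − 66.19 = -135.94°.
a = sin²(Δφ/2) + cos φ₁ · cos φ₂ · sin²(Δλ/2) = 0.864021.
c = 2·atan2(√a, √(1−a)) = 2.38626 rad → d = 6371·c ≈ 15202.85 km.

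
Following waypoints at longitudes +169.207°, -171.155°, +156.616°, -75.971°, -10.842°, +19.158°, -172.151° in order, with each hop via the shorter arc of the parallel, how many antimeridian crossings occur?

4

Leg 1: +169.207° → -171.155°, shortest Δλ = 19.638° (east) — crosses 180°.
Leg 2: -171.155° → +156.616°, shortest Δλ = -32.229° (west) — crosses 180°.
Leg 3: +156.616° → -75.971°, shortest Δλ = 127.413° (east) — crosses 180°.
Leg 4: -75.971° → -10.842°, shortest Δλ = 65.129° (east) — does not cross 180°.
Leg 5: -10.842° → +19.158°, shortest Δλ = 30.0° (east) — does not cross 180°.
Leg 6: +19.158° → -172.151°, shortest Δλ = 168.691° (east) — crosses 180°.
Total crossings: 4.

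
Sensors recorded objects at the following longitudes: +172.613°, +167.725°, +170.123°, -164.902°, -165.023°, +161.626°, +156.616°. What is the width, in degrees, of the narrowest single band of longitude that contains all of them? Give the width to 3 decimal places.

38.482°

Sort the longitudes: -165.023°, -164.902°, +156.616°, +161.626°, +167.725°, +170.123°, +172.613°.
Eastward gaps between consecutive values (wrapping around): 0.121°, 321.518°, 5.010°, 6.099°, 2.398°, 2.490°, 22.364°.
Largest gap = 321.518° ⇒ minimal covering band is its complement: 360° − 321.518° = 38.482°.
Band runs from +156.616° eastward to -164.902°, crossing the antimeridian.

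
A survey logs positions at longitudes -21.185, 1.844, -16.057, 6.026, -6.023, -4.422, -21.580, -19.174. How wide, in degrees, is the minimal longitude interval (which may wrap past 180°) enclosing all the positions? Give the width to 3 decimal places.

27.606°

Sort the longitudes: -21.580°, -21.185°, -19.174°, -16.057°, -6.023°, -4.422°, +1.844°, +6.026°.
Eastward gaps between consecutive values (wrapping around): 0.395°, 2.011°, 3.117°, 10.034°, 1.601°, 6.266°, 4.182°, 332.394°.
Largest gap = 332.394° ⇒ minimal covering band is its complement: 360° − 332.394° = 27.606°.
Band runs from -21.580° eastward to +6.026°.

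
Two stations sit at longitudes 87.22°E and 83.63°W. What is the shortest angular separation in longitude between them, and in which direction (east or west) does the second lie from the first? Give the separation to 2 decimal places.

Raw difference: -83.63 − 87.22 = -170.85°.
Normalise into (−180°, 180°]: -170.85° stays -170.85°.
Negative ⇒ the second point lies to the west; separation 170.85°.

170.85° west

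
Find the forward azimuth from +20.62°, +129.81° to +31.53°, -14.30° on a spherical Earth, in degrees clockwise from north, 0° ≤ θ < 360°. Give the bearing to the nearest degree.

326°

Δλ = -14.30 − 129.81 = -144.11°.
θ = atan2( sin Δλ · cos φ₂ , cos φ₁ · sin φ₂ − sin φ₁ · cos φ₂ · cos Δλ )
  = atan2(-0.49968, 0.73263) = -34.296° → normalised to [0°, 360°): 325.704°.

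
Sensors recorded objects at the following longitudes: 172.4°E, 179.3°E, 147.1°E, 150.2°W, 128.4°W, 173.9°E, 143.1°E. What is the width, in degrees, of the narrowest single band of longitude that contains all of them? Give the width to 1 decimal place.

88.5°

Sort the longitudes: -150.2°, -128.4°, +143.1°, +147.1°, +172.4°, +173.9°, +179.3°.
Eastward gaps between consecutive values (wrapping around): 21.8°, 271.5°, 4.0°, 25.3°, 1.5°, 5.4°, 30.5°.
Largest gap = 271.5° ⇒ minimal covering band is its complement: 360° − 271.5° = 88.5°.
Band runs from +143.1° eastward to -128.4°, crossing the antimeridian.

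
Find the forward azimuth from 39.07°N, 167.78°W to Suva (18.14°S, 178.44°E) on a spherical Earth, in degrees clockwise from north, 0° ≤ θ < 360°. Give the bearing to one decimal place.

Δλ = 178.44 − -167.78 = 346.22°; wrapped into (−180°, 180°]: -13.78°.
θ = atan2( sin Δλ · cos φ₂ , cos φ₁ · sin φ₂ − sin φ₁ · cos φ₂ · cos Δλ )
  = atan2(-0.22636, -0.82342) = -164.629° → normalised to [0°, 360°): 195.371°.

195.4°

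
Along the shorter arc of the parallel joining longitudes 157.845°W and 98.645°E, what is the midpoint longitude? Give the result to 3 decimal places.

150.400°E

Signed shortest Δλ from -157.845° to +98.645° is -103.510°.
Midpoint longitude = -157.845° + (-103.510°)/2 = -157.845° − 51.755° = -209.600°.
Normalise into (−180°, 180°]: +150.400°.
(The naïve average (-157.845 + +98.645)/2 = -29.6° is on the wrong side of the globe.)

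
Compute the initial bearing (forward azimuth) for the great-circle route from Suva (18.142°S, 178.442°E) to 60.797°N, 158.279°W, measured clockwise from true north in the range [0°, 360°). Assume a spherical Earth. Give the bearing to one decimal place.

Δλ = -158.279 − 178.442 = -336.721°; wrapped into (−180°, 180°]: 23.279°.
θ = atan2( sin Δλ · cos φ₂ , cos φ₁ · sin φ₂ − sin φ₁ · cos φ₂ · cos Δλ )
  = atan2(0.19282, 0.96906) = 11.254° → normalised to [0°, 360°): 11.254°.

11.3°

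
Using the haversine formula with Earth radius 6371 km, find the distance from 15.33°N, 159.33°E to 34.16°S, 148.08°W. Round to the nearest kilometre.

7822 km

Δλ = -148.08 − 159.33 = -307.41°; wrapped into (−180°, 180°]: 52.59°.
Δφ = -34.16 − 15.33 = -49.49°.
a = sin²(Δφ/2) + cos φ₁ · cos φ₂ · sin²(Δλ/2) = 0.331817.
c = 2·atan2(√a, √(1−a)) = 1.22774 rad → d = 6371·c ≈ 7821.94 km.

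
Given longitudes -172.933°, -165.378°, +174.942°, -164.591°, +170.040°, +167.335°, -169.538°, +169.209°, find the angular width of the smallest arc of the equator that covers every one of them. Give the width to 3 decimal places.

28.074°

Sort the longitudes: -172.933°, -169.538°, -165.378°, -164.591°, +167.335°, +169.209°, +170.040°, +174.942°.
Eastward gaps between consecutive values (wrapping around): 3.395°, 4.160°, 0.787°, 331.926°, 1.874°, 0.831°, 4.902°, 12.125°.
Largest gap = 331.926° ⇒ minimal covering band is its complement: 360° − 331.926° = 28.074°.
Band runs from +167.335° eastward to -164.591°, crossing the antimeridian.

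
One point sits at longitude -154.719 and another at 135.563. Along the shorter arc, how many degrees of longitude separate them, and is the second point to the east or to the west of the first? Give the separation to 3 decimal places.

69.718° west

Raw difference: 135.563 − -154.719 = 290.282°.
Normalise into (−180°, 180°]: 290.282° − 360° = -69.718°.
Negative ⇒ the second point lies to the west; separation 69.718°.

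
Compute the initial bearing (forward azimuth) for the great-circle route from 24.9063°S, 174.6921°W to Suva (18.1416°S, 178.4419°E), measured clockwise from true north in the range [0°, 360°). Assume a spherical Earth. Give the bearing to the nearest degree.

315°

Δλ = 178.4419 − -174.6921 = 353.1340°; wrapped into (−180°, 180°]: -6.8660°.
θ = atan2( sin Δλ · cos φ₂ , cos φ₁ · sin φ₂ − sin φ₁ · cos φ₂ · cos Δλ )
  = atan2(-0.11360, 0.11492) = -44.670° → normalised to [0°, 360°): 315.330°.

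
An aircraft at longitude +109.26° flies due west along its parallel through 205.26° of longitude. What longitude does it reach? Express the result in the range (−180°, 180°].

Start at +109.26°; shift −205.26° → -96.00°.
-96.00° already lies in (−180°, 180°].

-96.00°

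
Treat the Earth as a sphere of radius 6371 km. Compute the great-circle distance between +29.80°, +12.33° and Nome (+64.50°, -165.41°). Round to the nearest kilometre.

9528 km

Δλ = -165.41 − 12.33 = -177.74°.
Δφ = 64.50 − 29.80 = 34.70°.
a = sin²(Δφ/2) + cos φ₁ · cos φ₂ · sin²(Δλ/2) = 0.462365.
c = 2·atan2(√a, √(1−a)) = 1.49546 rad → d = 6371·c ≈ 9527.55 km.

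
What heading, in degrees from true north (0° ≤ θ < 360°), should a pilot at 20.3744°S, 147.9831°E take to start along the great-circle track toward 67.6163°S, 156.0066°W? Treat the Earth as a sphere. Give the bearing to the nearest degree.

158°

Δλ = -156.0066 − 147.9831 = -303.9897°; wrapped into (−180°, 180°]: 56.0103°.
θ = atan2( sin Δλ · cos φ₂ , cos φ₁ · sin φ₂ − sin φ₁ · cos φ₂ · cos Δλ )
  = atan2(0.31574, -0.79269) = 158.282° → normalised to [0°, 360°): 158.282°.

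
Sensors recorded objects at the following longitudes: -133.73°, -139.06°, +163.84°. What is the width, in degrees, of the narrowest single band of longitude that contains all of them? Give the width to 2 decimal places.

Sort the longitudes: -139.06°, -133.73°, +163.84°.
Eastward gaps between consecutive values (wrapping around): 5.33°, 297.57°, 57.10°.
Largest gap = 297.57° ⇒ minimal covering band is its complement: 360° − 297.57° = 62.43°.
Band runs from +163.84° eastward to -133.73°, crossing the antimeridian.

62.43°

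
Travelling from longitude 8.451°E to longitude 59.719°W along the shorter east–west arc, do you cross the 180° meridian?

No

Signed shortest Δλ = ((-59.719 − 8.451 + 180) mod 360) − 180 = -68.17°.
Going west by 68.17° from +8.451° reaches -59.719° without touching 180°.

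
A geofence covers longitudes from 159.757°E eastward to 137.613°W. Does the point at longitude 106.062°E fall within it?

No

Band width going east from +159.757° to -137.613°: ((-137.613 − 159.757) mod 360) = 62.630°.
Offset of +106.062° east of the west edge: ((106.062 − 159.757) mod 360) = 306.305°.
306.305° > 62.630° ⇒ outside.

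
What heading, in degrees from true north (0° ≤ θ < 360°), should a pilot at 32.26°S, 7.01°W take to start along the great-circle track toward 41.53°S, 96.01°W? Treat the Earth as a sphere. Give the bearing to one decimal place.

233.5°

Δλ = -96.01 − -7.01 = -89.00°.
θ = atan2( sin Δλ · cos φ₂ , cos φ₁ · sin φ₂ − sin φ₁ · cos φ₂ · cos Δλ )
  = atan2(-0.74849, -0.55369) = -126.492° → normalised to [0°, 360°): 233.508°.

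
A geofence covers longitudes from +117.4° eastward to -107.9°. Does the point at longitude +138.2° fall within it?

Band width going east from +117.4° to -107.9°: ((-107.9 − 117.4) mod 360) = 134.7°.
Offset of +138.2° east of the west edge: ((138.2 − 117.4) mod 360) = 20.8°.
20.8° ≤ 134.7° ⇒ inside.

Yes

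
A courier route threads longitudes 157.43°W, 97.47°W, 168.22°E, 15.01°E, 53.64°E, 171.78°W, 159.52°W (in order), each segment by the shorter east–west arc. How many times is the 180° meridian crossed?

2

Leg 1: -157.43° → -97.47°, shortest Δλ = 59.96° (east) — does not cross 180°.
Leg 2: -97.47° → +168.22°, shortest Δλ = -94.31° (west) — crosses 180°.
Leg 3: +168.22° → +15.01°, shortest Δλ = -153.21° (west) — does not cross 180°.
Leg 4: +15.01° → +53.64°, shortest Δλ = 38.63° (east) — does not cross 180°.
Leg 5: +53.64° → -171.78°, shortest Δλ = 134.58° (east) — crosses 180°.
Leg 6: -171.78° → -159.52°, shortest Δλ = 12.26° (east) — does not cross 180°.
Total crossings: 2.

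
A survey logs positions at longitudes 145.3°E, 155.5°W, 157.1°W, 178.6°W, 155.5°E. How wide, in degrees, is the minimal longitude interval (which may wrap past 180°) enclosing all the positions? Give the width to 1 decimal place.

59.2°

Sort the longitudes: -178.6°, -157.1°, -155.5°, +145.3°, +155.5°.
Eastward gaps between consecutive values (wrapping around): 21.5°, 1.6°, 300.8°, 10.2°, 25.9°.
Largest gap = 300.8° ⇒ minimal covering band is its complement: 360° − 300.8° = 59.2°.
Band runs from +145.3° eastward to -155.5°, crossing the antimeridian.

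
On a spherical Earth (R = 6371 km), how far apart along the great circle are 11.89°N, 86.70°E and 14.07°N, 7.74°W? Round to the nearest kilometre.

10157 km

Δλ = -7.74 − 86.70 = -94.44°.
Δφ = 14.07 − 11.89 = 2.18°.
a = sin²(Δφ/2) + cos φ₁ · cos φ₂ · sin²(Δλ/2) = 0.511697.
c = 2·atan2(√a, √(1−a)) = 1.59419 rad → d = 6371·c ≈ 10156.60 km.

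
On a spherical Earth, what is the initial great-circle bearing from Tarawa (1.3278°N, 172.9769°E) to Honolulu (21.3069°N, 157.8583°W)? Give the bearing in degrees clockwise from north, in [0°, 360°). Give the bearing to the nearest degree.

53°

Δλ = -157.8583 − 172.9769 = -330.8352°; wrapped into (−180°, 180°]: 29.1648°.
θ = atan2( sin Δλ · cos φ₂ , cos φ₁ · sin φ₂ − sin φ₁ · cos φ₂ · cos Δλ )
  = atan2(0.45401, 0.34441) = 52.816° → normalised to [0°, 360°): 52.816°.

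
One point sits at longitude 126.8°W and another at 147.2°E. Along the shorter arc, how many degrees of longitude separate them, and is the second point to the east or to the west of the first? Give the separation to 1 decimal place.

86.0° west

Raw difference: 147.2 − -126.8 = 274.0°.
Normalise into (−180°, 180°]: 274.0° − 360° = -86.0°.
Negative ⇒ the second point lies to the west; separation 86.0°.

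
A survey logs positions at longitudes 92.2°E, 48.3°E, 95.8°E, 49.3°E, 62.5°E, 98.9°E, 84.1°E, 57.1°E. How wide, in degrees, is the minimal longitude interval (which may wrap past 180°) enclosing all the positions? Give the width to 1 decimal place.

Sort the longitudes: +48.3°, +49.3°, +57.1°, +62.5°, +84.1°, +92.2°, +95.8°, +98.9°.
Eastward gaps between consecutive values (wrapping around): 1.0°, 7.8°, 5.4°, 21.6°, 8.1°, 3.6°, 3.1°, 309.4°.
Largest gap = 309.4° ⇒ minimal covering band is its complement: 360° − 309.4° = 50.6°.
Band runs from +48.3° eastward to +98.9°.

50.6°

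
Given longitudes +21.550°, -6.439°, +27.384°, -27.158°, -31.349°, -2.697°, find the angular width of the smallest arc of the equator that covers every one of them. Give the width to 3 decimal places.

58.733°

Sort the longitudes: -31.349°, -27.158°, -6.439°, -2.697°, +21.550°, +27.384°.
Eastward gaps between consecutive values (wrapping around): 4.191°, 20.719°, 3.742°, 24.247°, 5.834°, 301.267°.
Largest gap = 301.267° ⇒ minimal covering band is its complement: 360° − 301.267° = 58.733°.
Band runs from -31.349° eastward to +27.384°.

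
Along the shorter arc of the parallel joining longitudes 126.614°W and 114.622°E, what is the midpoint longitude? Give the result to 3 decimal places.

174.004°E

Signed shortest Δλ from -126.614° to +114.622° is -118.764°.
Midpoint longitude = -126.614° + (-118.764°)/2 = -126.614° − 59.382° = -185.996°.
Normalise into (−180°, 180°]: +174.004°.
(The naïve average (-126.614 + +114.622)/2 = -5.996° is on the wrong side of the globe.)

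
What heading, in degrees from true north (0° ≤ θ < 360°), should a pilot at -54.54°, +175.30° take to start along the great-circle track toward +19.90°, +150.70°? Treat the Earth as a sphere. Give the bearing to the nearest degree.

336°

Δλ = 150.70 − 175.30 = -24.60°.
θ = atan2( sin Δλ · cos φ₂ , cos φ₁ · sin φ₂ − sin φ₁ · cos φ₂ · cos Δλ )
  = atan2(-0.39142, 0.89384) = -23.649° → normalised to [0°, 360°): 336.351°.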